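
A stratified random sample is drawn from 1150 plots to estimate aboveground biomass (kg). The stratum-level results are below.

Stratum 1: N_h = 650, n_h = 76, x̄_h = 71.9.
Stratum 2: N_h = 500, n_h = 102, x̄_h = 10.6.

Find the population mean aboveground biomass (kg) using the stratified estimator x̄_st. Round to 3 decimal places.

x̄_st ≈ 45.248

N = Σ N_h = 1150. Stratum weights W_h = N_h/N.
x̄_st = (650·71.9 + 500·10.6) / 1150 = 45.24783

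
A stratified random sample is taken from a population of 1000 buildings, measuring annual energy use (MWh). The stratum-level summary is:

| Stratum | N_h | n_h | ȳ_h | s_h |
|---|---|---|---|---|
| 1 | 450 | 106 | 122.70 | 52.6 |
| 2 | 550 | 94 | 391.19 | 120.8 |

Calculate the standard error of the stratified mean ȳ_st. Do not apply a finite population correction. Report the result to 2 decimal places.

SE(ȳ_st) ≈ 7.23

V̂(ȳ_st) = Σ W_h² s_h²/n_h, with W_h = N_h/N and N = 1000:
  stratum 1: (450/1000)²·52.6²/106 = 5.28556
  stratum 2: (550/1000)²·120.8²/94 = 46.9604
V̂(ȳ_st) = 52.2459
SE(ȳ_st) = √52.2459 = 7.22813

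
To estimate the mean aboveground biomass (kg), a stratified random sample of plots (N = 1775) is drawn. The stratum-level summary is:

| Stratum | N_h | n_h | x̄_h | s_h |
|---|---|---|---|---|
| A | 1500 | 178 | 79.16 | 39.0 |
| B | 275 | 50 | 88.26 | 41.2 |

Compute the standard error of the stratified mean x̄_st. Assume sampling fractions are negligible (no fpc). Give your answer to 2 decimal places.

SE(x̄_st) ≈ 2.63

V̂(x̄_st) = Σ W_h² s_h²/n_h, with W_h = N_h/N and N = 1775:
  stratum A: (1500/1775)²·39.0²/178 = 6.10232
  stratum B: (275/1775)²·41.2²/50 = 0.814879
V̂(x̄_st) = 6.9172
SE(x̄_st) = √6.9172 = 2.63006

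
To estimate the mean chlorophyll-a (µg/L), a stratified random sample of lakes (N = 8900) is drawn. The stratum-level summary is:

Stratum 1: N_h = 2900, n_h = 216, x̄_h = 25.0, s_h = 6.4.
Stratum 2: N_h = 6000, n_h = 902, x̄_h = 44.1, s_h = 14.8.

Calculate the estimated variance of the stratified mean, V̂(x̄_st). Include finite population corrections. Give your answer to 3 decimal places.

V̂(x̄_st) = Σ W_h² (1 − n_h/N_h) s_h²/n_h, with W_h = N_h/N and N = 8900:
  stratum 1: (2900/8900)²·(1 − 216/2900)·6.4²/216 = 0.018634
  stratum 2: (6000/8900)²·(1 − 902/6000)·14.8²/902 = 0.0937752
V̂(x̄_st) = 0.112409

V̂(x̄_st) ≈ 0.112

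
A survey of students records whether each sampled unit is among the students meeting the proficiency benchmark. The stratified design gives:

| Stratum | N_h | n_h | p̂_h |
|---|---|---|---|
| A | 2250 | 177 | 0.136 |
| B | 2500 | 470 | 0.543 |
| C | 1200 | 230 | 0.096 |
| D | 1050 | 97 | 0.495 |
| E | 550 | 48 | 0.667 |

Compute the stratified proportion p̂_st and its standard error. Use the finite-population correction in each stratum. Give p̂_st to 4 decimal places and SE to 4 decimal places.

N = 7550; stratum weights W_h = N_h/N.
p̂_st = Σ W_h p̂_h = (2250·0.136 + 2500·0.543 + 1200·0.096 + 1050·0.495 + 550·0.667)/7550 = 0.35302
V̂(p̂_st) = Σ W_h² (1 − n_h/N_h) p̂_h(1−p̂_h)/(n_h−1):
  stratum A: (2250/7550)²·(1 − 177/2250)·0.136·0.864/176 = 5.46296e-05
  stratum B: (2500/7550)²·(1 − 470/2500)·0.543·0.457/469 = 4.7107e-05
  stratum C: (1200/7550)²·(1 − 230/1200)·0.096·0.904/229 = 7.73862e-06
  stratum D: (1050/7550)²·(1 − 97/1050)·0.495·0.505/96 = 4.57103e-05
  stratum E: (550/7550)²·(1 − 48/550)·0.667·0.333/47 = 2.28899e-05
V̂(p̂_st) = 0.000178075; SE = √V̂ = 0.0133445

p̂_st ≈ 0.3530, SE ≈ 0.0133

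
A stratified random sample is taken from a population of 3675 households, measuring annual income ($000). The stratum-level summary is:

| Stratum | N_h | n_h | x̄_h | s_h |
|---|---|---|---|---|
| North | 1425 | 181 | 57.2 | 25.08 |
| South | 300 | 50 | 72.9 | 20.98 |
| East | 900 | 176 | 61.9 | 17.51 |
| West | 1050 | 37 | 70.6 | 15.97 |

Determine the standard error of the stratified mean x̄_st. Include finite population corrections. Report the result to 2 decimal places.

SE(x̄_st) ≈ 1.06

V̂(x̄_st) = Σ W_h² (1 − n_h/N_h) s_h²/n_h, with W_h = N_h/N and N = 3675:
  stratum North: (1425/3675)²·(1 − 181/1425)·25.08²/181 = 0.456139
  stratum South: (300/3675)²·(1 − 50/300)·20.98²/50 = 0.0488863
  stratum East: (900/3675)²·(1 − 176/900)·17.51²/176 = 0.0840477
  stratum West: (1050/3675)²·(1 − 37/1050)·15.97²/37 = 0.542865
V̂(x̄_st) = 1.13194
SE(x̄_st) = √1.13194 = 1.06393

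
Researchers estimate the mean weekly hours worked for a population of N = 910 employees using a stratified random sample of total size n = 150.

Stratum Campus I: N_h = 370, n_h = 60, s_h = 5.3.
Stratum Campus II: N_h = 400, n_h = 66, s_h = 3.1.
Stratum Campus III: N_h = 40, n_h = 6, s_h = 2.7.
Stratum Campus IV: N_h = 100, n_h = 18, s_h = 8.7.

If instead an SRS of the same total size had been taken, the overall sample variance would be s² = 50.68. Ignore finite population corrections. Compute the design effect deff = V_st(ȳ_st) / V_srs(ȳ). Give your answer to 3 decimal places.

V̂(ȳ_st) = Σ W_h² s_h²/n_h, with W_h = N_h/N and N = 910:
  stratum Campus I: (370/910)²·5.3²/60 = 0.0773965
  stratum Campus II: (400/910)²·3.1²/66 = 0.028133
  stratum Campus III: (40/910)²·2.7²/6 = 0.00234754
  stratum Campus IV: (100/910)²·8.7²/18 = 0.0507789
V_st = 0.158656
V_srs = s²/n = 50.68/150 = 0.337867
deff = V_st / V_srs = 0.158656/0.337867 = 0.4696

deff ≈ 0.470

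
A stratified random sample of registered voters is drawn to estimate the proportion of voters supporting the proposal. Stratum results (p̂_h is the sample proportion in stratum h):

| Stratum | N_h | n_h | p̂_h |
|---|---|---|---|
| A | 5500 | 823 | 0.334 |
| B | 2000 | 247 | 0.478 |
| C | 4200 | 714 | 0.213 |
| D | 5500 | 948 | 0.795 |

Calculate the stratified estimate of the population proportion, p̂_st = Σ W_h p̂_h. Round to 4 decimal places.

p̂_st ≈ 0.4686

N = 17200; stratum weights W_h = N_h/N.
p̂_st = Σ W_h p̂_h = (5500·0.334 + 2000·0.478 + 4200·0.213 + 5500·0.795)/17200 = 0.46861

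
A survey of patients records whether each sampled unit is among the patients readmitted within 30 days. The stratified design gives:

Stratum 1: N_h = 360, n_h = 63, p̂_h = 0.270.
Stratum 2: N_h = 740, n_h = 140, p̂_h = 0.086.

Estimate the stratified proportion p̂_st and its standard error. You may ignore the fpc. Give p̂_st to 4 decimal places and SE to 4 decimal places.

p̂_st ≈ 0.1462, SE ≈ 0.0244

N = 1100; stratum weights W_h = N_h/N.
p̂_st = Σ W_h p̂_h = (360·0.270 + 740·0.086)/1100 = 0.14622
V̂(p̂_st) = Σ W_h² p̂_h(1−p̂_h)/(n_h−1):
  stratum 1: (360/1100)²·0.270·0.730/62 = 0.000340498
  stratum 2: (740/1100)²·0.086·0.914/139 = 0.000255922
V̂(p̂_st) = 0.00059642; SE = √V̂ = 0.0244217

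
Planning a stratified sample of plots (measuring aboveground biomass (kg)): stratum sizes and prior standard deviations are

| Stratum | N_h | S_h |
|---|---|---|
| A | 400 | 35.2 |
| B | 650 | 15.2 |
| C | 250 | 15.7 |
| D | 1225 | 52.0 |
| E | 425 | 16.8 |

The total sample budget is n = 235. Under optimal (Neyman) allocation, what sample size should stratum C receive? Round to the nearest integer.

9

Neyman allocation: n_h = n · N_h S_h / Σ N_i S_i, with n = 235.
  stratum A: N_h·S_h = 400·35.2 = 14080.00
  stratum B: N_h·S_h = 650·15.2 = 9880.00
  stratum C: N_h·S_h = 250·15.7 = 3925.00
  stratum D: N_h·S_h = 1225·52.0 = 63700.00
  stratum E: N_h·S_h = 425·16.8 = 7140.00
Σ N_h S_h = 98725.00
n for stratum C = 235·3925.00/98725.00 = 9.343 → 9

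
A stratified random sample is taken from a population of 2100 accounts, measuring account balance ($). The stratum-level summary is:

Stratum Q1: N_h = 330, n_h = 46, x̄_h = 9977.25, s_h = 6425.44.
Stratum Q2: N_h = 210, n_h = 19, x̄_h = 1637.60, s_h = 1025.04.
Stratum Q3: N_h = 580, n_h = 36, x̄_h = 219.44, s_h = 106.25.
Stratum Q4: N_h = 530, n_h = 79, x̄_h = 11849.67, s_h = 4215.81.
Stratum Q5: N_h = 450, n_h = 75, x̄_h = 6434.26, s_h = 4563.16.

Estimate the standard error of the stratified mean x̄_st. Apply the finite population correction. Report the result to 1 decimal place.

V̂(x̄_st) = Σ W_h² (1 − n_h/N_h) s_h²/n_h, with W_h = N_h/N and N = 2100:
  stratum Q1: (330/2100)²·(1 − 46/330)·6425.44²/46 = 19074
  stratum Q2: (210/2100)²·(1 − 19/210)·1025.04²/19 = 502.97
  stratum Q3: (580/2100)²·(1 − 36/580)·106.25²/36 = 22.4359
  stratum Q4: (530/2100)²·(1 − 79/530)·4215.81²/79 = 12194.1
  stratum Q5: (450/2100)²·(1 − 75/450)·4563.16²/75 = 10623.7
V̂(x̄_st) = 42417.2
SE(x̄_st) = √42417.2 = 205.954

SE(x̄_st) ≈ 206.0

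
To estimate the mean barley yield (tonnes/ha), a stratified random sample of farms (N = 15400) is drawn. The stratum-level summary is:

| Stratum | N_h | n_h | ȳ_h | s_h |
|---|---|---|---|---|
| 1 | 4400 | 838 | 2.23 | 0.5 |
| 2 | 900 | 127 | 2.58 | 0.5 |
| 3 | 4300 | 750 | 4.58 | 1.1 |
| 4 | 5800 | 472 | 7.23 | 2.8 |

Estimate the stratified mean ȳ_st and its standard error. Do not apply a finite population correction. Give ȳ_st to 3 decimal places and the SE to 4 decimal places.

ȳ_st ≈ 4.790, SE ≈ 0.0501

ȳ_st = Σ W_h ȳ_h = (4400·2.23 + 900·2.58 + 4300·4.58 + 5800·7.23)/15400 = 4.78974
V̂(ȳ_st) = Σ W_h² s_h²/n_h, with W_h = N_h/N and N = 15400:
  stratum 1: (4400/15400)²·0.5²/838 = 2.43534e-05
  stratum 2: (900/15400)²·0.5²/127 = 6.72326e-06
  stratum 3: (4300/15400)²·1.1²/750 = 0.000125782
  stratum 4: (5800/15400)²·2.8²/472 = 0.00235607
V̂(ȳ_st) = 0.00251293
SE(ȳ_st) = √0.00251293 = 0.0501291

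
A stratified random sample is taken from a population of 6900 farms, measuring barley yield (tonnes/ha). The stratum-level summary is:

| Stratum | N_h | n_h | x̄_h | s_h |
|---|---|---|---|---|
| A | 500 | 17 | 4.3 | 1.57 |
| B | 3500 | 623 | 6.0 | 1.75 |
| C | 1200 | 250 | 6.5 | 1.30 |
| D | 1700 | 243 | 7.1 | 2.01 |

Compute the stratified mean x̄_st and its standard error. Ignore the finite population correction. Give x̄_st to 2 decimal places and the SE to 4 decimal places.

x̄_st ≈ 6.23, SE ≈ 0.0569

x̄_st = Σ W_h x̄_h = (500·4.3 + 3500·6.0 + 1200·6.5 + 1700·7.1)/6900 = 6.23478
V̂(x̄_st) = Σ W_h² s_h²/n_h, with W_h = N_h/N and N = 6900:
  stratum A: (500/6900)²·1.57²/17 = 0.000761364
  stratum B: (3500/6900)²·1.75²/623 = 0.00126481
  stratum C: (1200/6900)²·1.30²/250 = 0.000204461
  stratum D: (1700/6900)²·2.01²/243 = 0.00100922
V̂(x̄_st) = 0.00323986
SE(x̄_st) = √0.00323986 = 0.0569197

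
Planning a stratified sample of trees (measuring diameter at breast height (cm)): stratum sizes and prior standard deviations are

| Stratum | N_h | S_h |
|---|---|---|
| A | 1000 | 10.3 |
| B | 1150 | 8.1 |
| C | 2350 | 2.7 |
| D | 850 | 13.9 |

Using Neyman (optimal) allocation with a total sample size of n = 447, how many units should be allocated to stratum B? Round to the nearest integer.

Neyman allocation: n_h = n · N_h S_h / Σ N_i S_i, with n = 447.
  stratum A: N_h·S_h = 1000·10.3 = 10300.00
  stratum B: N_h·S_h = 1150·8.1 = 9315.00
  stratum C: N_h·S_h = 2350·2.7 = 6345.00
  stratum D: N_h·S_h = 850·13.9 = 11815.00
Σ N_h S_h = 37775.00
n for stratum B = 447·9315.00/37775.00 = 110.226 → 110

110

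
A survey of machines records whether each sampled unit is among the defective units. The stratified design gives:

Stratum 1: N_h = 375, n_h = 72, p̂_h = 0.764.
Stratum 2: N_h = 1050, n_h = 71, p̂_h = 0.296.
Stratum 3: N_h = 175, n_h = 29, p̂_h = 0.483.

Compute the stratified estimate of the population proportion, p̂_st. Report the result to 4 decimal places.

N = 1600; stratum weights W_h = N_h/N.
p̂_st = Σ W_h p̂_h = (375·0.764 + 1050·0.296 + 175·0.483)/1600 = 0.42614

p̂_st ≈ 0.4261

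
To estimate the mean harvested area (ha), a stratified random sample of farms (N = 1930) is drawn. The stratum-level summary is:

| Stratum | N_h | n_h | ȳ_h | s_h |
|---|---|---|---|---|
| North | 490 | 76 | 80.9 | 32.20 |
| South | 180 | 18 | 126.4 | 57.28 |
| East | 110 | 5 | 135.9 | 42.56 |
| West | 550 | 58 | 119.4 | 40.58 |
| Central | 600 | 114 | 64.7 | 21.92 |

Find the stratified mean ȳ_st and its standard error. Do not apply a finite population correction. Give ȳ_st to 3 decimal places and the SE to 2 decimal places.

ȳ_st ≈ 94.213, SE ≈ 2.52

ȳ_st = Σ W_h ȳ_h = (490·80.9 + 180·126.4 + 110·135.9 + 550·119.4 + 600·64.7)/1930 = 94.21347
V̂(ȳ_st) = Σ W_h² s_h²/n_h, with W_h = N_h/N and N = 1930:
  stratum North: (490/1930)²·32.20²/76 = 0.879378
  stratum South: (180/1930)²·57.28²/18 = 1.58549
  stratum East: (110/1930)²·42.56²/5 = 1.1768
  stratum West: (550/1930)²·40.58²/58 = 2.30572
  stratum Central: (600/1930)²·21.92²/114 = 0.407347
V̂(ȳ_st) = 6.35474
SE(ȳ_st) = √6.35474 = 2.52086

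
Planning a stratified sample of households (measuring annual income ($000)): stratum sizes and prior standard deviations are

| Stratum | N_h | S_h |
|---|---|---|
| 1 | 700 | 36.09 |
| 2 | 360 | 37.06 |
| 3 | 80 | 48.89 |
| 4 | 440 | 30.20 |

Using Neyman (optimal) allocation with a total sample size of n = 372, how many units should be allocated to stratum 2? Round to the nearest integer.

89

Neyman allocation: n_h = n · N_h S_h / Σ N_i S_i, with n = 372.
  stratum 1: N_h·S_h = 700·36.09 = 25263.00
  stratum 2: N_h·S_h = 360·37.06 = 13341.60
  stratum 3: N_h·S_h = 80·48.89 = 3911.20
  stratum 4: N_h·S_h = 440·30.20 = 13288.00
Σ N_h S_h = 55803.80
n for stratum 2 = 372·13341.60/55803.80 = 88.938 → 89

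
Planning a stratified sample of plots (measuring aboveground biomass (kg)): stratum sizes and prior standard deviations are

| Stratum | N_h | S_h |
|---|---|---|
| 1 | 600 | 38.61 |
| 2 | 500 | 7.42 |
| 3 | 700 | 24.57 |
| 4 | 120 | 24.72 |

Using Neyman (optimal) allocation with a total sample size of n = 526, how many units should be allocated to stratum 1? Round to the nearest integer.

Neyman allocation: n_h = n · N_h S_h / Σ N_i S_i, with n = 526.
  stratum 1: N_h·S_h = 600·38.61 = 23166.00
  stratum 2: N_h·S_h = 500·7.42 = 3710.00
  stratum 3: N_h·S_h = 700·24.57 = 17199.00
  stratum 4: N_h·S_h = 120·24.72 = 2966.40
Σ N_h S_h = 47041.40
n for stratum 1 = 526·23166.00/47041.40 = 259.034 → 259

259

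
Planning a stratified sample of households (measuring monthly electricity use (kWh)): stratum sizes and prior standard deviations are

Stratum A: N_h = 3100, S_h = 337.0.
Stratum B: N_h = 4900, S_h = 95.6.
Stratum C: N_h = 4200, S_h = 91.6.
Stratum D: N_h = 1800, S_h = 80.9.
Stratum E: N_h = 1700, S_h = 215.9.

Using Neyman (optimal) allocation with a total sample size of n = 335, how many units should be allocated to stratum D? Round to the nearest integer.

Neyman allocation: n_h = n · N_h S_h / Σ N_i S_i, with n = 335.
  stratum A: N_h·S_h = 3100·337.0 = 1044700.00
  stratum B: N_h·S_h = 4900·95.6 = 468440.00
  stratum C: N_h·S_h = 4200·91.6 = 384720.00
  stratum D: N_h·S_h = 1800·80.9 = 145620.00
  stratum E: N_h·S_h = 1700·215.9 = 367030.00
Σ N_h S_h = 2410510.00
n for stratum D = 335·145620.00/2410510.00 = 20.238 → 20

20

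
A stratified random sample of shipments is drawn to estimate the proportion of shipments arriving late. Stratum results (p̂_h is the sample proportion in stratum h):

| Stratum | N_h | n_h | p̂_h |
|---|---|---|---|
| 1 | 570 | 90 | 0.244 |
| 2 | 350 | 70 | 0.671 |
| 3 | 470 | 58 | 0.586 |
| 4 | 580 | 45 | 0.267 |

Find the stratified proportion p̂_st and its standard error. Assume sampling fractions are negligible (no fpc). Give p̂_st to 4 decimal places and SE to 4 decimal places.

N = 1970; stratum weights W_h = N_h/N.
p̂_st = Σ W_h p̂_h = (570·0.244 + 350·0.671 + 470·0.586 + 580·0.267)/1970 = 0.40823
V̂(p̂_st) = Σ W_h² p̂_h(1−p̂_h)/(n_h−1):
  stratum 1: (570/1970)²·0.244·0.756/89 = 0.000173516
  stratum 2: (350/1970)²·0.671·0.329/69 = 0.000100989
  stratum 3: (470/1970)²·0.586·0.414/57 = 0.000242263
  stratum 4: (580/1970)²·0.267·0.733/44 = 0.000385555
V̂(p̂_st) = 0.000902322; SE = √V̂ = 0.0300387

p̂_st ≈ 0.4082, SE ≈ 0.0300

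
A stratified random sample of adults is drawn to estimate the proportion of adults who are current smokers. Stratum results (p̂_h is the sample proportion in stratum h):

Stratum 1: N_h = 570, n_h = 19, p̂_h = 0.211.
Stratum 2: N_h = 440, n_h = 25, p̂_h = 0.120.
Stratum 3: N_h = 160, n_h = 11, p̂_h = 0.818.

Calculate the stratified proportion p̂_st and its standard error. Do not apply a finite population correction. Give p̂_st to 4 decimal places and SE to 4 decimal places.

p̂_st ≈ 0.2598, SE ≈ 0.0556

N = 1170; stratum weights W_h = N_h/N.
p̂_st = Σ W_h p̂_h = (570·0.211 + 440·0.120 + 160·0.818)/1170 = 0.25979
V̂(p̂_st) = Σ W_h² p̂_h(1−p̂_h)/(n_h−1):
  stratum 1: (570/1170)²·0.211·0.789/18 = 0.00219515
  stratum 2: (440/1170)²·0.120·0.880/24 = 0.000622281
  stratum 3: (160/1170)²·0.818·0.182/10 = 0.000278415
V̂(p̂_st) = 0.00309585; SE = √V̂ = 0.0556404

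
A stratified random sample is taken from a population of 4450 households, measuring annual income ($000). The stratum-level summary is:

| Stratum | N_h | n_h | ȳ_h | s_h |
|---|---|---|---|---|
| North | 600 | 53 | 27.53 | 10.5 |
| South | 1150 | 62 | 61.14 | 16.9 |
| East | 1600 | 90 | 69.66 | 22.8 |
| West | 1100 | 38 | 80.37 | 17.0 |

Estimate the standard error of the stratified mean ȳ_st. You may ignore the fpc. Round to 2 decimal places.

V̂(ȳ_st) = Σ W_h² s_h²/n_h, with W_h = N_h/N and N = 4450:
  stratum North: (600/4450)²·10.5²/53 = 0.0378168
  stratum South: (1150/4450)²·16.9²/62 = 0.30765
  stratum East: (1600/4450)²·22.8²/90 = 0.746702
  stratum West: (1100/4450)²·17.0²/38 = 0.464707
V̂(ȳ_st) = 1.55688
SE(ȳ_st) = √1.55688 = 1.24775

SE(ȳ_st) ≈ 1.25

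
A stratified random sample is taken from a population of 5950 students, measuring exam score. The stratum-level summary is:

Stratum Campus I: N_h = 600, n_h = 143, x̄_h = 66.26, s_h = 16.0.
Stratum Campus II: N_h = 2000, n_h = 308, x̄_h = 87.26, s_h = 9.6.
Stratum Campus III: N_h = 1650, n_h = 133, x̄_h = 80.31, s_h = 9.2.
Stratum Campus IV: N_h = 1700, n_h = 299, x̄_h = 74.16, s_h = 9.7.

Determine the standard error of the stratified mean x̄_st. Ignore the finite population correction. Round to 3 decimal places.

V̂(x̄_st) = Σ W_h² s_h²/n_h, with W_h = N_h/N and N = 5950:
  stratum Campus I: (600/5950)²·16.0²/143 = 0.0182042
  stratum Campus II: (2000/5950)²·9.6²/308 = 0.0338079
  stratum Campus III: (1650/5950)²·9.2²/133 = 0.0489393
  stratum Campus IV: (1700/5950)²·9.7²/299 = 0.0256883
V̂(x̄_st) = 0.12664
SE(x̄_st) = √0.12664 = 0.355865

SE(x̄_st) ≈ 0.356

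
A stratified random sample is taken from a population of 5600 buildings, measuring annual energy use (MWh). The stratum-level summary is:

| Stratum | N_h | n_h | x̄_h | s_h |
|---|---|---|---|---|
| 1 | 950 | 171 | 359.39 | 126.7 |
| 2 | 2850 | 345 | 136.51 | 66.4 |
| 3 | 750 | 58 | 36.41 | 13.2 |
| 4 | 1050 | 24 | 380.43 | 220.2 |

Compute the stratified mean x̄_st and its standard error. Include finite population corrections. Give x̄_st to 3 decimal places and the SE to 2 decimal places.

x̄_st ≈ 206.649, SE ≈ 8.64

x̄_st = Σ W_h x̄_h = (950·359.39 + 2850·136.51 + 750·36.41 + 1050·380.43)/5600 = 206.64875
V̂(x̄_st) = Σ W_h² (1 − n_h/N_h) s_h²/n_h, with W_h = N_h/N and N = 5600:
  stratum 1: (950/5600)²·(1 − 171/950)·126.7²/171 = 2.21535
  stratum 2: (2850/5600)²·(1 − 345/2850)·66.4²/345 = 2.90933
  stratum 3: (750/5600)²·(1 − 58/750)·13.2²/58 = 0.0497177
  stratum 4: (1050/5600)²·(1 − 24/1050)·220.2²/24 = 69.4039
V̂(x̄_st) = 74.5783
SE(x̄_st) = √74.5783 = 8.63587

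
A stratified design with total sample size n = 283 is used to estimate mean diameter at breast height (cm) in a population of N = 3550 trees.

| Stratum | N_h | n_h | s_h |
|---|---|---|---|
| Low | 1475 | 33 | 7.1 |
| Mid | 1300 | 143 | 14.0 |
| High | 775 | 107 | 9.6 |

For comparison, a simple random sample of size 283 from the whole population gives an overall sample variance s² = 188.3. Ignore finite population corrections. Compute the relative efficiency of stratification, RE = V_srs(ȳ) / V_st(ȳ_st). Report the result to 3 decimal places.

V̂(ȳ_st) = Σ W_h² s_h²/n_h, with W_h = N_h/N and N = 3550:
  stratum Low: (1475/3550)²·7.1²/33 = 0.263712
  stratum Mid: (1300/3550)²·14.0²/143 = 0.183802
  stratum High: (775/3550)²·9.6²/107 = 0.0410493
V_st = 0.488563
V_srs = s²/n = 188.3/283 = 0.665371
Relative efficiency = V_srs / V_st = 0.665371/0.488563 = 1.3619

RE ≈ 1.362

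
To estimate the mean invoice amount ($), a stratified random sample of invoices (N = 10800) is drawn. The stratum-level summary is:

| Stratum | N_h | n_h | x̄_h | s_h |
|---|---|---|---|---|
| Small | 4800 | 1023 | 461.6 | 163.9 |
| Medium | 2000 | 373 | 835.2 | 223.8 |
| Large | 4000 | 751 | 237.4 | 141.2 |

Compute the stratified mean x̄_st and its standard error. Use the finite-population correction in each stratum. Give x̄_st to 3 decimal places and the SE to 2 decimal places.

x̄_st = Σ W_h x̄_h = (4800·461.6 + 2000·835.2 + 4000·237.4)/10800 = 447.74815
V̂(x̄_st) = Σ W_h² (1 − n_h/N_h) s_h²/n_h, with W_h = N_h/N and N = 10800:
  stratum Small: (4800/10800)²·(1 − 1023/4800)·163.9²/1023 = 4.08153
  stratum Medium: (2000/10800)²·(1 − 373/2000)·223.8²/373 = 3.74612
  stratum Large: (4000/10800)²·(1 − 751/4000)·141.2²/751 = 2.95796
V̂(x̄_st) = 10.7856
SE(x̄_st) = √10.7856 = 3.28414

x̄_st ≈ 447.748, SE ≈ 3.28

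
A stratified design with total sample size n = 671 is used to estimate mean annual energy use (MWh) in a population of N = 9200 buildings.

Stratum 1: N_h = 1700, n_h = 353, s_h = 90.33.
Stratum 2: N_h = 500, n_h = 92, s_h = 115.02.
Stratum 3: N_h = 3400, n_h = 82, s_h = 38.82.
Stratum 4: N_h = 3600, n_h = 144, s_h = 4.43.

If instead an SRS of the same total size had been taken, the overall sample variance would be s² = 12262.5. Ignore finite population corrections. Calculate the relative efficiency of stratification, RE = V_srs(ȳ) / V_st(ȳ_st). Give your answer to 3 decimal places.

RE ≈ 4.880

V̂(ȳ_st) = Σ W_h² s_h²/n_h, with W_h = N_h/N and N = 9200:
  stratum 1: (1700/9200)²·90.33²/353 = 0.789244
  stratum 2: (500/9200)²·115.02²/92 = 0.42474
  stratum 3: (3400/9200)²·38.82²/82 = 2.51003
  stratum 4: (3600/9200)²·4.43²/144 = 0.0208677
V_st = 3.74488
V_srs = s²/n = 12262.5/671 = 18.275
Relative efficiency = V_srs / V_st = 18.275/3.74488 = 4.8800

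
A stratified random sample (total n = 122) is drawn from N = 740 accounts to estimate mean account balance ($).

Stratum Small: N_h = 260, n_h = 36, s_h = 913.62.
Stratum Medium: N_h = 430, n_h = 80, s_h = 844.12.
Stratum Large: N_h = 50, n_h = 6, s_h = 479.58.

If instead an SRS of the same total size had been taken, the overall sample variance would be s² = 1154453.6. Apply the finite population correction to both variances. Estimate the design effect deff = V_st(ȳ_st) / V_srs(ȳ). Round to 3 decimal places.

V̂(ȳ_st) = Σ W_h² (1 − n_h/N_h) s_h²/n_h, with W_h = N_h/N and N = 740:
  stratum Small: (260/740)²·(1 − 36/260)·913.62²/36 = 2465.96
  stratum Medium: (430/740)²·(1 − 80/430)·844.12²/80 = 2447.89
  stratum Large: (50/740)²·(1 − 6/50)·479.58²/6 = 154.003
V_st = 5067.85
V_srs = (1 − 122/740)·1154453.6/122 = 7902.66
deff = V_st / V_srs = 5067.85/7902.66 = 0.6413

deff ≈ 0.641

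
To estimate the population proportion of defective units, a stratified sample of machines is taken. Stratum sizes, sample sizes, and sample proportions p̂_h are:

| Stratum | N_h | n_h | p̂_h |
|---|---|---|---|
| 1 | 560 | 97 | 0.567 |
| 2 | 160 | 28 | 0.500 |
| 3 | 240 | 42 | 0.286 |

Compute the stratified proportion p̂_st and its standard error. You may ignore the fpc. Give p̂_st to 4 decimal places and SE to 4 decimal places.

N = 960; stratum weights W_h = N_h/N.
p̂_st = Σ W_h p̂_h = (560·0.567 + 160·0.500 + 240·0.286)/960 = 0.48558
V̂(p̂_st) = Σ W_h² p̂_h(1−p̂_h)/(n_h−1):
  stratum 1: (560/960)²·0.567·0.433/96 = 0.000870229
  stratum 2: (160/960)²·0.500·0.500/27 = 0.000257202
  stratum 3: (240/960)²·0.286·0.714/41 = 0.000311287
V̂(p̂_st) = 0.00143872; SE = √V̂ = 0.0379304

p̂_st ≈ 0.4856, SE ≈ 0.0379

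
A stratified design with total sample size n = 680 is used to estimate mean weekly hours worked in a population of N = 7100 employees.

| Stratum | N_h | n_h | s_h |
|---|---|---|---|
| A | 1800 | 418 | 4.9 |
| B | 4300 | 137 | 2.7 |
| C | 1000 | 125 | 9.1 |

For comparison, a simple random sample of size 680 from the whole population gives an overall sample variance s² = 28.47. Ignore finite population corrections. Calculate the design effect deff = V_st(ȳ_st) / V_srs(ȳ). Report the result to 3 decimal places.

deff ≈ 0.868

V̂(ȳ_st) = Σ W_h² s_h²/n_h, with W_h = N_h/N and N = 7100:
  stratum A: (1800/7100)²·4.9²/418 = 0.00369185
  stratum B: (4300/7100)²·2.7²/137 = 0.0195176
  stratum C: (1000/7100)²·9.1²/125 = 0.0131418
V_st = 0.0363513
V_srs = s²/n = 28.47/680 = 0.0418676
deff = V_st / V_srs = 0.0363513/0.0418676 = 0.8682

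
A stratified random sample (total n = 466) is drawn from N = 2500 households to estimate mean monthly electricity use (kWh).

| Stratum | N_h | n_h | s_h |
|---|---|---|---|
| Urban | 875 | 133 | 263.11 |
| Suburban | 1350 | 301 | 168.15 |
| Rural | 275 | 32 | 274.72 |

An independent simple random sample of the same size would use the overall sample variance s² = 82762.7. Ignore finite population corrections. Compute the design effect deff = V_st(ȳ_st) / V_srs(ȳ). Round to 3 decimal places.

deff ≈ 0.674

V̂(ȳ_st) = Σ W_h² s_h²/n_h, with W_h = N_h/N and N = 2500:
  stratum Urban: (875/2500)²·263.11²/133 = 63.7616
  stratum Suburban: (1350/2500)²·168.15²/301 = 27.3914
  stratum Rural: (275/2500)²·274.72²/32 = 28.5375
V_st = 119.691
V_srs = s²/n = 82762.7/466 = 177.602
deff = V_st / V_srs = 119.691/177.602 = 0.6739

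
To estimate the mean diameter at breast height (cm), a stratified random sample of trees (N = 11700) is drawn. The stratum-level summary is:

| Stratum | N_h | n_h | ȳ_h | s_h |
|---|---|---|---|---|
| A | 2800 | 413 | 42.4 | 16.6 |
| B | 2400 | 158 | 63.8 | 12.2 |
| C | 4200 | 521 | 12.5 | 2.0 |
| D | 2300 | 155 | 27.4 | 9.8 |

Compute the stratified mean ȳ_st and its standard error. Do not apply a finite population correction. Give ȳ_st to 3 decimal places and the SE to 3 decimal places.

ȳ_st ≈ 33.108, SE ≈ 0.321

ȳ_st = Σ W_h ȳ_h = (2800·42.4 + 2400·63.8 + 4200·12.5 + 2300·27.4)/11700 = 33.10769
V̂(ȳ_st) = Σ W_h² s_h²/n_h, with W_h = N_h/N and N = 11700:
  stratum A: (2800/11700)²·16.6²/413 = 0.0382129
  stratum B: (2400/11700)²·12.2²/158 = 0.0396381
  stratum C: (4200/11700)²·2.0²/521 = 0.000989348
  stratum D: (2300/11700)²·9.8²/155 = 0.0239444
V̂(ȳ_st) = 0.102785
SE(ȳ_st) = √0.102785 = 0.320601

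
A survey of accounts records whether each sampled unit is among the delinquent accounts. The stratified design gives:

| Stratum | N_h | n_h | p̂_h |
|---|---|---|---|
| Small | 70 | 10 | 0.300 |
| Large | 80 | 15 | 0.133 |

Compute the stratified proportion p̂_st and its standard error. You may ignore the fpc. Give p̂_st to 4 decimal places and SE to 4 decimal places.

N = 150; stratum weights W_h = N_h/N.
p̂_st = Σ W_h p̂_h = (70·0.300 + 80·0.133)/150 = 0.21093
V̂(p̂_st) = Σ W_h² p̂_h(1−p̂_h)/(n_h−1):
  stratum Small: (70/150)²·0.300·0.700/9 = 0.00508148
  stratum Large: (80/150)²·0.133·0.867/14 = 0.00234283
V̂(p̂_st) = 0.00742431; SE = √V̂ = 0.0861644

p̂_st ≈ 0.2109, SE ≈ 0.0862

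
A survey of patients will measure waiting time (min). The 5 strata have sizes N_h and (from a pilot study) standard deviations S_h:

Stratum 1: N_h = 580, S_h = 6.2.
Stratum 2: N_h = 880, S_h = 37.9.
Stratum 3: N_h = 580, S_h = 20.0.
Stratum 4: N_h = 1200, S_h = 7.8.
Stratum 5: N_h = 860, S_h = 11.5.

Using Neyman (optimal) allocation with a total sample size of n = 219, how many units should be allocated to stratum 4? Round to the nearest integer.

30

Neyman allocation: n_h = n · N_h S_h / Σ N_i S_i, with n = 219.
  stratum 1: N_h·S_h = 580·6.2 = 3596.00
  stratum 2: N_h·S_h = 880·37.9 = 33352.00
  stratum 3: N_h·S_h = 580·20.0 = 11600.00
  stratum 4: N_h·S_h = 1200·7.8 = 9360.00
  stratum 5: N_h·S_h = 860·11.5 = 9890.00
Σ N_h S_h = 67798.00
n for stratum 4 = 219·9360.00/67798.00 = 30.235 → 30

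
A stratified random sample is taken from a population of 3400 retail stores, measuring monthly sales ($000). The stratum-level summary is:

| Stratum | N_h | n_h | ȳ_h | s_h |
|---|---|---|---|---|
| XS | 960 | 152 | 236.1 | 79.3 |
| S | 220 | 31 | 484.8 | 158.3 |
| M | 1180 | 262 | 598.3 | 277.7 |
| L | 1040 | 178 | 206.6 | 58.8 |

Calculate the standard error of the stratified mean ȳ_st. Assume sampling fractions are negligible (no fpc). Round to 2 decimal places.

V̂(ȳ_st) = Σ W_h² s_h²/n_h, with W_h = N_h/N and N = 3400:
  stratum XS: (960/3400)²·79.3²/152 = 3.29828
  stratum S: (220/3400)²·158.3²/31 = 3.38445
  stratum M: (1180/3400)²·277.7²/262 = 35.4533
  stratum L: (1040/3400)²·58.8²/178 = 1.81737
V̂(ȳ_st) = 43.9534
SE(ȳ_st) = √43.9534 = 6.62974

SE(ȳ_st) ≈ 6.63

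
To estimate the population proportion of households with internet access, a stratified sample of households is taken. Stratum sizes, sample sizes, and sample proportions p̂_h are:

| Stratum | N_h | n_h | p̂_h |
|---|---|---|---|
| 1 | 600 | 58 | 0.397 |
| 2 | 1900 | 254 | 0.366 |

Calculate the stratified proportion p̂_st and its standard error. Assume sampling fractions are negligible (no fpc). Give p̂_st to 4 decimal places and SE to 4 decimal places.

p̂_st ≈ 0.3734, SE ≈ 0.0278

N = 2500; stratum weights W_h = N_h/N.
p̂_st = Σ W_h p̂_h = (600·0.397 + 1900·0.366)/2500 = 0.37344
V̂(p̂_st) = Σ W_h² p̂_h(1−p̂_h)/(n_h−1):
  stratum 1: (600/2500)²·0.397·0.603/57 = 0.000241911
  stratum 2: (1900/2500)²·0.366·0.634/253 = 0.000529757
V̂(p̂_st) = 0.000771668; SE = √V̂ = 0.0277789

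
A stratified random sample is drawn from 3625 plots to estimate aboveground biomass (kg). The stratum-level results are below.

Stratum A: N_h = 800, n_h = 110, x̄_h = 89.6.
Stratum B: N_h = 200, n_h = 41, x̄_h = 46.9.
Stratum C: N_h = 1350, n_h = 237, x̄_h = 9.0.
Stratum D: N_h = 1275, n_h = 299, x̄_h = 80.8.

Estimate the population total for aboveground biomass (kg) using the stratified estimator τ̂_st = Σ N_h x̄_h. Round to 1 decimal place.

τ̂_st ≈ 196230.0

τ̂_st = Σ N_h x̄_h = 800·89.6 + 200·46.9 + 1350·9.0 + 1275·80.8 = 196230.0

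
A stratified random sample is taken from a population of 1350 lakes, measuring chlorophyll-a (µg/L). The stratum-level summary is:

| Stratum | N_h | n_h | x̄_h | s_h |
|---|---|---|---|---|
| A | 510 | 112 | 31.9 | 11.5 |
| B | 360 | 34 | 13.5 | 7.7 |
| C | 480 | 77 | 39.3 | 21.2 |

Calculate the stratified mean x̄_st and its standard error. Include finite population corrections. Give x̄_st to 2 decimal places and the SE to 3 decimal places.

x̄_st = Σ W_h x̄_h = (510·31.9 + 360·13.5 + 480·39.3)/1350 = 29.62444
V̂(x̄_st) = Σ W_h² (1 − n_h/N_h) s_h²/n_h, with W_h = N_h/N and N = 1350:
  stratum A: (510/1350)²·(1 − 112/510)·11.5²/112 = 0.131511
  stratum B: (360/1350)²·(1 − 34/360)·7.7²/34 = 0.112294
  stratum C: (480/1350)²·(1 − 77/480)·21.2²/77 = 0.619526
V̂(x̄_st) = 0.863331
SE(x̄_st) = √0.863331 = 0.929156

x̄_st ≈ 29.62, SE ≈ 0.929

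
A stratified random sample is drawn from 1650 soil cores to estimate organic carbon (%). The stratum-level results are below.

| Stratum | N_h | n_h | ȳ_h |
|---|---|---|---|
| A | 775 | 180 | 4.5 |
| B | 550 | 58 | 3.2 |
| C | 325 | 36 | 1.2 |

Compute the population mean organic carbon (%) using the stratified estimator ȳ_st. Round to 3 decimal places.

ȳ_st ≈ 3.417

N = Σ N_h = 1650. Stratum weights W_h = N_h/N.
ȳ_st = (775·4.5 + 550·3.2 + 325·1.2) / 1650 = 3.41667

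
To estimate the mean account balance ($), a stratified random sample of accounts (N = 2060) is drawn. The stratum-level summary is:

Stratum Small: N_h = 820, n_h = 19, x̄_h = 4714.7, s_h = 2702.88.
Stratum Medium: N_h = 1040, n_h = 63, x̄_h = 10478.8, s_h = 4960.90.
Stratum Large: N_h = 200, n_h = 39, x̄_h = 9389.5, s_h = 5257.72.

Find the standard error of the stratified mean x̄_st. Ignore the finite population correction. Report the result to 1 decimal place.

SE(x̄_st) ≈ 408.9

V̂(x̄_st) = Σ W_h² s_h²/n_h, with W_h = N_h/N and N = 2060:
  stratum Small: (820/2060)²·2702.88²/19 = 60924.7
  stratum Medium: (1040/2060)²·4960.90²/63 = 99566.4
  stratum Large: (200/2060)²·5257.72²/39 = 6681.22
V̂(x̄_st) = 167172
SE(x̄_st) = √167172 = 408.867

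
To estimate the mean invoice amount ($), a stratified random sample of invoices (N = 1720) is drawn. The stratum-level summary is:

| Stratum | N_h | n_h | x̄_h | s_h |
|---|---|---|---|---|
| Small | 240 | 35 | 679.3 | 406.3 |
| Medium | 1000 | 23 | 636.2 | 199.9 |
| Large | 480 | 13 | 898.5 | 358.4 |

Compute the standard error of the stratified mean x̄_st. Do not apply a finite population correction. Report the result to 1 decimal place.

SE(x̄_st) ≈ 38.1

V̂(x̄_st) = Σ W_h² s_h²/n_h, with W_h = N_h/N and N = 1720:
  stratum Small: (240/1720)²·406.3²/35 = 91.8314
  stratum Medium: (1000/1720)²·199.9²/23 = 587.274
  stratum Large: (480/1720)²·358.4²/13 = 769.517
V̂(x̄_st) = 1448.62
SE(x̄_st) = √1448.62 = 38.0608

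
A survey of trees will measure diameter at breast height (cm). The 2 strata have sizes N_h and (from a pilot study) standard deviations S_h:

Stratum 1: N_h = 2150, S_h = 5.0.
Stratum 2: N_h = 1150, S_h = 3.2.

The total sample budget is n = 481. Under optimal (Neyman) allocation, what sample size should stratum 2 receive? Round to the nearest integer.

Neyman allocation: n_h = n · N_h S_h / Σ N_i S_i, with n = 481.
  stratum 1: N_h·S_h = 2150·5.0 = 10750.00
  stratum 2: N_h·S_h = 1150·3.2 = 3680.00
Σ N_h S_h = 14430.00
n for stratum 2 = 481·3680.00/14430.00 = 122.667 → 123

123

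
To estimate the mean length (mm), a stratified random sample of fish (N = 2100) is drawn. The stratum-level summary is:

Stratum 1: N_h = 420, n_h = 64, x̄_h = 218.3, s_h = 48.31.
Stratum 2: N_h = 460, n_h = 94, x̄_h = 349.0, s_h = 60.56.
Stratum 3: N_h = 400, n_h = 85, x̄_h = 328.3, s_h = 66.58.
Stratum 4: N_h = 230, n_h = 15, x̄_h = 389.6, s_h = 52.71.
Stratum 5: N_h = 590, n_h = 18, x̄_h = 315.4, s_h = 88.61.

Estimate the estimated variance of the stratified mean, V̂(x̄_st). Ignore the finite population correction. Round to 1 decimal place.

V̂(x̄_st) ≈ 41.9

V̂(x̄_st) = Σ W_h² s_h²/n_h, with W_h = N_h/N and N = 2100:
  stratum 1: (420/2100)²·48.31²/64 = 1.45866
  stratum 2: (460/2100)²·60.56²/94 = 1.87207
  stratum 3: (400/2100)²·66.58²/85 = 1.89213
  stratum 4: (230/2100)²·52.71²/15 = 2.22184
  stratum 5: (590/2100)²·88.61²/18 = 34.4317
V̂(x̄_st) = 41.8764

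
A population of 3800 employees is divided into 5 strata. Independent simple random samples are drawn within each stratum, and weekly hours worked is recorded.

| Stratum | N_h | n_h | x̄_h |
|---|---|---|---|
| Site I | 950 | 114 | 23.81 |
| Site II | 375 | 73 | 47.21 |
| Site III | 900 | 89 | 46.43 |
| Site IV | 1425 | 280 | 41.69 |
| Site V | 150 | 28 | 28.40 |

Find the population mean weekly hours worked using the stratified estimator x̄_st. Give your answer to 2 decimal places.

x̄_st ≈ 38.36

N = Σ N_h = 3800. Stratum weights W_h = N_h/N.
x̄_st = (950·23.81 + 375·47.21 + 900·46.43 + 1425·41.69 + 150·28.40) / 3800 = 38.3628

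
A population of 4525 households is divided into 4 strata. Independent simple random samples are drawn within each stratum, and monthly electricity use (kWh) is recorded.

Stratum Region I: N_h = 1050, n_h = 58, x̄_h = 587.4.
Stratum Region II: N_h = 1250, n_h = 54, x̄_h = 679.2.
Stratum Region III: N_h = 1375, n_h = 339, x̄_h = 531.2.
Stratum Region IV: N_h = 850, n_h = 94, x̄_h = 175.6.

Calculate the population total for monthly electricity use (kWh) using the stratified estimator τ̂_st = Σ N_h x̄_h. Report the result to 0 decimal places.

τ̂_st ≈ 2345430

τ̂_st = Σ N_h x̄_h = 1050·587.4 + 1250·679.2 + 1375·531.2 + 850·175.6 = 2345430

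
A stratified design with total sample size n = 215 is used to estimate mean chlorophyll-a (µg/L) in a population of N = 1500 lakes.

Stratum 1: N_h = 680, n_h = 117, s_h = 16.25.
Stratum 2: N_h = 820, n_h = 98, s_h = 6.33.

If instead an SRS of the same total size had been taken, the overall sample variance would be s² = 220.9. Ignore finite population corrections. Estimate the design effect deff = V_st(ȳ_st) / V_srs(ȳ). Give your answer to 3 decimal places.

V̂(ȳ_st) = Σ W_h² s_h²/n_h, with W_h = N_h/N and N = 1500:
  stratum 1: (680/1500)²·16.25²/117 = 0.463827
  stratum 2: (820/1500)²·6.33²/98 = 0.122187
V_st = 0.586015
V_srs = s²/n = 220.9/215 = 1.02744
deff = V_st / V_srs = 0.586015/1.02744 = 0.5704

deff ≈ 0.570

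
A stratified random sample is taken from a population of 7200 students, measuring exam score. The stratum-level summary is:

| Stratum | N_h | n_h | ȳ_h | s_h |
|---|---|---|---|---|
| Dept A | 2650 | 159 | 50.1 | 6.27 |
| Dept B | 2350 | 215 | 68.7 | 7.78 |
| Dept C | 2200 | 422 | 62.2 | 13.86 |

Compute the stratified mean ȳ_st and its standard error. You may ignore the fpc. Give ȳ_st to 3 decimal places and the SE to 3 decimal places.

ȳ_st = Σ W_h ȳ_h = (2650·50.1 + 2350·68.7 + 2200·62.2)/7200 = 59.86806
V̂(ȳ_st) = Σ W_h² s_h²/n_h, with W_h = N_h/N and N = 7200:
  stratum Dept A: (2650/7200)²·6.27²/159 = 0.0334938
  stratum Dept B: (2350/7200)²·7.78²/215 = 0.029991
  stratum Dept C: (2200/7200)²·13.86²/422 = 0.0425005
V̂(ȳ_st) = 0.105985
SE(ȳ_st) = √0.105985 = 0.325554

ȳ_st ≈ 59.868, SE ≈ 0.326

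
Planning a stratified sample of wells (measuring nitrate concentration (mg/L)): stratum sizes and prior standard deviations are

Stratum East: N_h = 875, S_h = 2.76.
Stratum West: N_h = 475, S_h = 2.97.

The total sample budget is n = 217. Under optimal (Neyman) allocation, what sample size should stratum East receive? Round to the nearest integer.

137

Neyman allocation: n_h = n · N_h S_h / Σ N_i S_i, with n = 217.
  stratum East: N_h·S_h = 875·2.76 = 2415.00
  stratum West: N_h·S_h = 475·2.97 = 1410.75
Σ N_h S_h = 3825.75
n for stratum East = 217·2415.00/3825.75 = 136.981 → 137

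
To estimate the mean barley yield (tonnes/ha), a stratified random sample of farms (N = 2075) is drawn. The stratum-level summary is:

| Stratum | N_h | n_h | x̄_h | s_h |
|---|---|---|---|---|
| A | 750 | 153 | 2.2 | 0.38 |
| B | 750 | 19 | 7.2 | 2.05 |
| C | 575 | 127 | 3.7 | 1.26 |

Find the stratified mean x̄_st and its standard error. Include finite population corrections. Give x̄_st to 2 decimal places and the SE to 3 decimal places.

x̄_st ≈ 4.42, SE ≈ 0.170

x̄_st = Σ W_h x̄_h = (750·2.2 + 750·7.2 + 575·3.7)/2075 = 4.42289
V̂(x̄_st) = Σ W_h² (1 − n_h/N_h) s_h²/n_h, with W_h = N_h/N and N = 2075:
  stratum A: (750/2075)²·(1 − 153/750)·0.38²/153 = 9.81466e-05
  stratum B: (750/2075)²·(1 − 19/750)·2.05²/19 = 0.0281641
  stratum C: (575/2075)²·(1 − 127/575)·1.26²/127 = 0.000747906
V̂(x̄_st) = 0.0290102
SE(x̄_st) = √0.0290102 = 0.170324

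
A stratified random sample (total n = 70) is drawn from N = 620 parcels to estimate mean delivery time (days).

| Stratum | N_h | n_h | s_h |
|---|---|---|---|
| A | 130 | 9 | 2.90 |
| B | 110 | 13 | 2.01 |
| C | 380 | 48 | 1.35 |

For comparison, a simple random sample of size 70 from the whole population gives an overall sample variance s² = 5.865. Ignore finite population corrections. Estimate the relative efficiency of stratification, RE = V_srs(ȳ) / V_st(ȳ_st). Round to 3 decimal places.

RE ≈ 1.286

V̂(ȳ_st) = Σ W_h² s_h²/n_h, with W_h = N_h/N and N = 620:
  stratum A: (130/620)²·2.90²/9 = 0.0410825
  stratum B: (110/620)²·2.01²/13 = 0.00978252
  stratum C: (380/620)²·1.35²/48 = 0.014263
V_st = 0.065128
V_srs = s²/n = 5.865/70 = 0.0837857
Relative efficiency = V_srs / V_st = 0.0837857/0.065128 = 1.2865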